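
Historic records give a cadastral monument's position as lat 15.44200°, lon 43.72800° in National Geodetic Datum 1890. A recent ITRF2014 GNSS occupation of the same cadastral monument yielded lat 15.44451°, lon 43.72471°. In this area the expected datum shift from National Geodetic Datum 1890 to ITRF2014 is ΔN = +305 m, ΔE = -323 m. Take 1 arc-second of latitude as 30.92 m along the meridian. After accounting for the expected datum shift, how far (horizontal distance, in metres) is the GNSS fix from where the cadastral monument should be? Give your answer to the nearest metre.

39 m

Observed coordinate differences: Δφ = +0.00251°, Δλ = -0.00329°.
Converting to metres (1° lat = 111312 m, cos φ = 0.963900): observed ΔN = 279.4 m, observed ΔE = -353.0 m.
Subtracting the expected shift leaves a residual of 279.4 − (305) = -25.6 m north and -353.0 − (-323) = -30.0 m east.
Residual distance = √((-25.6)² + (-30.0)²) = 39.4 m.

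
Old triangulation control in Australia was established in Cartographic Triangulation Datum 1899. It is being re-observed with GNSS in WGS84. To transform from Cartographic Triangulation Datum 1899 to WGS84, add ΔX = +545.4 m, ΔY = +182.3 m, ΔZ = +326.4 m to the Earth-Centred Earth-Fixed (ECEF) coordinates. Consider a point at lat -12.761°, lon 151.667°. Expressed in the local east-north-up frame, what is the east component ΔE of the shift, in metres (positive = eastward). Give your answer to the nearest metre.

ΔE = -419 m

The local east axis at (φ, λ) is (−sin λ, cos λ, 0), so ΔE = −sin(151.667°)·545.4 + cos(151.667°)·182.3 = -419.31 m.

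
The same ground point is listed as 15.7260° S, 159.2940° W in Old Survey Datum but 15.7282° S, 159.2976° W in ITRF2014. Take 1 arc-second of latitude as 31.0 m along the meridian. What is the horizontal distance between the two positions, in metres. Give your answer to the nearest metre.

Δφ = -15.7282° − -15.7260° = -0.0022°; Δλ = -159.2976° − -159.2940° = -0.0036°.
1° of latitude = 3600 × 31.00 = 111600 m.
ΔN = Δφ × 111600 = -245.5 m; ΔE = Δλ × 111600 × cos(-15.7260°) = -0.0036 × 111600 × 0.962569 = -386.7 m.
Distance = √(ΔE² + ΔN²) = √((-386.7)² + (-245.5)²) = 458.1 m.

458 m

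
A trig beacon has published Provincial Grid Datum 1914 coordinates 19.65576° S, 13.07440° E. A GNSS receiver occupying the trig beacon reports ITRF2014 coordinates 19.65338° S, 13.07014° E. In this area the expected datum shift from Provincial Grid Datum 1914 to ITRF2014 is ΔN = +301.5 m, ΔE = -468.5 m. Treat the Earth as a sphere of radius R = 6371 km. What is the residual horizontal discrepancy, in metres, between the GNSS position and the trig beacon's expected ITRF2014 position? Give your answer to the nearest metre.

43 m

Observed coordinate differences: Δφ = +0.00238°, Δλ = -0.00426°.
Converting to metres (1° lat = 111195 m, cos φ = 0.941731): observed ΔN = 264.6 m, observed ΔE = -446.1 m.
Subtracting the expected shift leaves a residual of 264.6 − (301.5) = -36.9 m north and -446.1 − (-468.5) = 22.4 m east.
Residual distance = √((-36.9)² + 22.4²) = 43.1 m.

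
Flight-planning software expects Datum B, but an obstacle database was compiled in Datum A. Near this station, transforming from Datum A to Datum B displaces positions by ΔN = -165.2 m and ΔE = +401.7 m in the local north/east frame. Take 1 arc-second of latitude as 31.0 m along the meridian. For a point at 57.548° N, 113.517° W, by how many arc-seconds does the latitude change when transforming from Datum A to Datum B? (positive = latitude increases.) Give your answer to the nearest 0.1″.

Δφ = -5.3″

1″ of latitude = 31.00 m, so Δφ = -165.2 / 31.00 = -5.329″.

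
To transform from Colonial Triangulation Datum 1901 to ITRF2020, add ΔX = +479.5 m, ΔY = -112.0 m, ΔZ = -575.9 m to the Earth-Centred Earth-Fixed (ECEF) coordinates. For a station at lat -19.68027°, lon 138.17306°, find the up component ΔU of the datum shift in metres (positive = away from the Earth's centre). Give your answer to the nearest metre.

At φ = -19.68027°, λ = 138.17306°: sin φ = -0.336771, cos φ = 0.941587, sin λ = 0.666883, cos λ = -0.745163.
ΔU = cos φ cos λ·ΔX + cos φ sin λ·ΔY + sin φ·ΔZ = (0.941587)(-0.745163)(479.5) + (0.941587)(0.666883)(-112.0) + (-0.336771)(-575.9) = -212.82 m.

ΔU = -213 m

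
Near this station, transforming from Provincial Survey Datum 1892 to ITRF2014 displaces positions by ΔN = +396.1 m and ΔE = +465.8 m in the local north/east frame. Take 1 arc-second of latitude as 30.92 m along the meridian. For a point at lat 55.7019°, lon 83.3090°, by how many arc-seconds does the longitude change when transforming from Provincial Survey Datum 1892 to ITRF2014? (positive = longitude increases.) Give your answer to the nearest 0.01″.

Δλ = 26.73″

At latitude 55.7019°, cos φ = 0.563499.
1″ of longitude at this latitude = 30.92 × cos φ = 17.4234 m, so Δλ = 465.8 / 17.4234 = 26.734″.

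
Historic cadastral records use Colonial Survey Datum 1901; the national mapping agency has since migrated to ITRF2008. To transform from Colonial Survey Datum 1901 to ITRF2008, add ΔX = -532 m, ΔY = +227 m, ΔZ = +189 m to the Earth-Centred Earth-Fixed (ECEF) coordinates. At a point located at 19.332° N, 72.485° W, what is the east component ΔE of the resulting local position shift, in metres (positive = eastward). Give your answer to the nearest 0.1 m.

ΔE = -439.0 m

The local east axis at (φ, λ) is (−sin λ, cos λ, 0), so ΔE = −sin(-72.485°)·(-532) + cos(-72.485°)·227 = -439.02 m.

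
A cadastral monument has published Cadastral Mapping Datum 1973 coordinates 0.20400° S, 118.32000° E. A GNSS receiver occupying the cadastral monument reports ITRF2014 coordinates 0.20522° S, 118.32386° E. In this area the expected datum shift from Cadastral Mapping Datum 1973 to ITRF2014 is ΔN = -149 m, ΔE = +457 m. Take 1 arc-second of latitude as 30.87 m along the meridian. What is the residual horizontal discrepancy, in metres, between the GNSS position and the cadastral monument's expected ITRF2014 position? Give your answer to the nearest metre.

Observed coordinate differences: Δφ = -0.00122°, Δλ = +0.00386°.
Converting to metres (1° lat = 111132 m, cos φ = 0.999994): observed ΔN = -135.6 m, observed ΔE = 429.0 m.
Subtracting the expected shift leaves a residual of -135.6 − (-149) = 13.4 m north and 429.0 − (457) = -28.0 m east.
Residual distance = √(13.4² + (-28.0)²) = 31.1 m.

31 m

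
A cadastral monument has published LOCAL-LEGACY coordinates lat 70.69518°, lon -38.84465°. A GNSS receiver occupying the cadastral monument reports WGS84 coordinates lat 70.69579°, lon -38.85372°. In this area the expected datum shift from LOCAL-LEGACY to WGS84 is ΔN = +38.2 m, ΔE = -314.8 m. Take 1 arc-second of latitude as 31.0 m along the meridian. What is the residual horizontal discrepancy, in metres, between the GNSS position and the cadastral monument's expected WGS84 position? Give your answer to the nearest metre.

Observed coordinate differences: Δφ = +0.00061°, Δλ = -0.00907°.
Converting to metres (1° lat = 111600 m, cos φ = 0.330594): observed ΔN = 68.1 m, observed ΔE = -334.6 m.
Subtracting the expected shift leaves a residual of 68.1 − (38.2) = 29.9 m north and -334.6 − (-314.8) = -19.8 m east.
Residual distance = √(29.9² + (-19.8)²) = 35.9 m.

36 m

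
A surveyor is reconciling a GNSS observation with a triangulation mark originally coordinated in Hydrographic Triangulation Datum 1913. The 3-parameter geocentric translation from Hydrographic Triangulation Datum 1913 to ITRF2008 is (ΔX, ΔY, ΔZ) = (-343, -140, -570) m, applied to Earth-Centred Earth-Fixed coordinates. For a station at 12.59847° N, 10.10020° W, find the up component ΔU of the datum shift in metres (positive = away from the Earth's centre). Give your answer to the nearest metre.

ΔU = -430 m

The local up (radial) axis is (cos φ cos λ, cos φ sin λ, sin φ), giving ΔU = -329.554 + 23.961 − 124.327 = -429.92 m.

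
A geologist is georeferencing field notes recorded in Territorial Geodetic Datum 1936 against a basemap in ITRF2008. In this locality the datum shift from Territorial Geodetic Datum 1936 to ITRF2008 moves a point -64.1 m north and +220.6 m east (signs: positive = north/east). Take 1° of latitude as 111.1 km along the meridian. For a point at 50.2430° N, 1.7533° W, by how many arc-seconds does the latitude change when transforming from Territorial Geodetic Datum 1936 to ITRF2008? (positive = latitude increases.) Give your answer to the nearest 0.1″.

Δφ = -2.1″

1° of latitude = 111.1 km, so Δφ = -64.1 / 111100 = -0.0005770° = -2.077″.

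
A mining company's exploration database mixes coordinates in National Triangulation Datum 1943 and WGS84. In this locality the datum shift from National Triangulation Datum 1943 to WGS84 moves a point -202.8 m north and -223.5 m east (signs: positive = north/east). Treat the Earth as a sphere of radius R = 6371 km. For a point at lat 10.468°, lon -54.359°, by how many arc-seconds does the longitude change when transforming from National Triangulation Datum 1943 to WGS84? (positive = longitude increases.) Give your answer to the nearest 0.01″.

At latitude 10.468°, cos φ = 0.983357.
One radian of longitude at latitude φ spans R cos φ, so Δλ = ΔE / (R cos φ) = -223.5 / (6371000 × 0.983357) = -3.5675e-05 rad = -7.358″.

Δλ = -7.36″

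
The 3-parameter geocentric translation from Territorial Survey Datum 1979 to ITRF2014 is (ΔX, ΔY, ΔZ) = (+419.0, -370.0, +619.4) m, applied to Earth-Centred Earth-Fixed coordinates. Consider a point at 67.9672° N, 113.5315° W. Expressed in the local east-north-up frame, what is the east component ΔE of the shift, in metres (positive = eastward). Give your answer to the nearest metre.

ΔE = 532 m

At φ = 67.9672°, λ = -113.5315°: sin φ = 0.926969, cos φ = 0.375137, sin λ = -0.916841, cos λ = -0.399253.
ΔE = −sin λ·ΔX + cos λ·ΔY = −(-0.916841)·(419.0) + (-0.399253)·(-370.0) = 531.88 m.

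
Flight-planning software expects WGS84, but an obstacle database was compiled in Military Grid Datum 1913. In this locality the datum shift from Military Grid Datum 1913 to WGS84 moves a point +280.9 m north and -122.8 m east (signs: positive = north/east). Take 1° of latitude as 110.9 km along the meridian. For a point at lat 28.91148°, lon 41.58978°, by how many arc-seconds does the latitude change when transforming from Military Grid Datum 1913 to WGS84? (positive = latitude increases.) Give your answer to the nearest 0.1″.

1° of latitude = 110.9 km, so Δφ = 280.9 / 110900 = 0.0025329° = 9.118″.

Δφ = 9.1″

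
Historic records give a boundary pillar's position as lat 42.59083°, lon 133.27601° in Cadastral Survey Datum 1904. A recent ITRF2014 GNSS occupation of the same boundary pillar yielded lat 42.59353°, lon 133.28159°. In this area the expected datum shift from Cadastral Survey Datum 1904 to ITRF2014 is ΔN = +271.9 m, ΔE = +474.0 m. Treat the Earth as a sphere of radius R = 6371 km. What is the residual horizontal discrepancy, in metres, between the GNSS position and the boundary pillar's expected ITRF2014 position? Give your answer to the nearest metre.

Observed coordinate differences: Δφ = +0.00270°, Δλ = +0.00558°.
Converting to metres (1° lat = 111195 m, cos φ = 0.736205): observed ΔN = 300.2 m, observed ΔE = 456.8 m.
Subtracting the expected shift leaves a residual of 300.2 − (271.9) = 28.3 m north and 456.8 − (474.0) = -17.2 m east.
Residual distance = √(28.3² + (-17.2)²) = 33.1 m.

33 m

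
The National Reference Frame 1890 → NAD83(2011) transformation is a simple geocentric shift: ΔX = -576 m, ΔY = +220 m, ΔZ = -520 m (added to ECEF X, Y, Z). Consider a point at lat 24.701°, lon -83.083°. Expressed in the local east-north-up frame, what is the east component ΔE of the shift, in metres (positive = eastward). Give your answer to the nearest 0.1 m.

The local east axis at (φ, λ) is (−sin λ, cos λ, 0), so ΔE = −sin(-83.083°)·(-576) + cos(-83.083°)·220 = -545.31 m.

ΔE = -545.3 m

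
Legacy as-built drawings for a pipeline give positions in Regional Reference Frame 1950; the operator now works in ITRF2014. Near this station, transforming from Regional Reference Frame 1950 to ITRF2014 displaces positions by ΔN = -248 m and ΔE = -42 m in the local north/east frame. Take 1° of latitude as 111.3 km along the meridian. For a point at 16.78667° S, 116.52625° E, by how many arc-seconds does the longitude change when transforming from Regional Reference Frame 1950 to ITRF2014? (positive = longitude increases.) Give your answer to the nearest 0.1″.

Δλ = -1.4″

At latitude -16.78667°, cos φ = 0.957387.
1° of longitude at this latitude = 111.3 × cos φ = 106.56 km, so Δλ = -42.0 / 106557.1 = -0.0003942° = -1.419″.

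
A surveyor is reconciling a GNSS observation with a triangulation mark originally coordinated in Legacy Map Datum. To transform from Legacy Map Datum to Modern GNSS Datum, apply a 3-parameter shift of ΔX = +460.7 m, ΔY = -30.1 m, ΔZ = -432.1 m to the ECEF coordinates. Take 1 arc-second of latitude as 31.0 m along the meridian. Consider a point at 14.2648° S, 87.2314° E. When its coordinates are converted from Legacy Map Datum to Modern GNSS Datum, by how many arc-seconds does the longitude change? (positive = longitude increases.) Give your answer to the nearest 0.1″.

sin φ = -0.246404, cos φ = 0.969167, sin λ = 0.998833, cos λ = 0.048302.
East component: ΔE = −sin λ·ΔX + cos λ·ΔY = −(0.998833)(460.7) + (0.048302)(-30.1) = -461.62 m.
1° of latitude spans 3600 × 31.00 = 111600 m; at latitude φ, 1° of longitude spans that × cos φ = 108159.1 m, so Δλ = -461.62 / 108159.1 × 3600 = -15.365″.

Δλ = -15.4″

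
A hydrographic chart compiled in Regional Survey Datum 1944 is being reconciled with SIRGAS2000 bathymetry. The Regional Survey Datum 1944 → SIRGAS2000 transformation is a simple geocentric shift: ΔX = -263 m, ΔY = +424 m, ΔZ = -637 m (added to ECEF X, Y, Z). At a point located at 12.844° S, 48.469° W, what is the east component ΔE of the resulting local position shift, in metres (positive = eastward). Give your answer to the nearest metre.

ΔE = 84 m

At φ = -12.844°, λ = -48.469°: sin φ = -0.222297, cos φ = 0.974979, sin λ = -0.748597, cos λ = 0.663025.
ΔE = −sin λ·ΔX + cos λ·ΔY = −(-0.748597)·(-263) + (0.663025)·(424) = 84.24 m.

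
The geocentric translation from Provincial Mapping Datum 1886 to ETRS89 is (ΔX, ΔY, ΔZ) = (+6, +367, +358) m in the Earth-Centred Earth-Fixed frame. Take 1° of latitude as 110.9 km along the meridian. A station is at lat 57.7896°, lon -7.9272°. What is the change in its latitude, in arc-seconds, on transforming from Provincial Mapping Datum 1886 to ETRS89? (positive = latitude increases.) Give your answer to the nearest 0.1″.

Δφ = 7.4″

sin φ = 0.846096, cos φ = 0.533030, sin λ = -0.137915, cos λ = 0.990444.
North component: ΔN = −sin φ cos λ·ΔX − sin φ sin λ·ΔY + cos φ·ΔZ = −(0.846096)(0.990444)(6) − (0.846096)(-0.137915)(367) + (0.533030)(358) = 228.62 m.
1° of latitude spans 110900 m, so Δφ = 228.62 / 110900 × 3600 = 7.421″.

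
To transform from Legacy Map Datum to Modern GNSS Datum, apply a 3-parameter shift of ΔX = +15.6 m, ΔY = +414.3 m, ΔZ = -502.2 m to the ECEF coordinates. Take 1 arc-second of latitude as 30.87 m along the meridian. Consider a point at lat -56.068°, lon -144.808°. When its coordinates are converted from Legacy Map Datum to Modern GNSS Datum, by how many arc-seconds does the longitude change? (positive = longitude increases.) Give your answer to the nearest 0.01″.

sin φ = -0.829701, cos φ = 0.558209, sin λ = -0.576318, cos λ = -0.817225.
East component: ΔE = −sin λ·ΔX + cos λ·ΔY = −(-0.576318)(15.6) + (-0.817225)(414.3) = -329.59 m.
1° of latitude spans 3600 × 30.87 = 111132 m; at latitude φ, 1° of longitude spans that × cos φ = 62034.8 m, so Δλ = -329.59 / 62034.8 × 3600 = -19.126″.

Δλ = -19.13″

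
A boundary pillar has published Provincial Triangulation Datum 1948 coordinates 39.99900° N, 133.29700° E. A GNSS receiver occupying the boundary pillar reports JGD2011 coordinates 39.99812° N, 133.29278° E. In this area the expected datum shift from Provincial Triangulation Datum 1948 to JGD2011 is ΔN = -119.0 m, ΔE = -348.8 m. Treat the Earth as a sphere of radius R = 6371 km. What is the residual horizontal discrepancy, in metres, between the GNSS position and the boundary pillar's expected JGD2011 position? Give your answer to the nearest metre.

Observed coordinate differences: Δφ = -0.00088°, Δλ = -0.00422°.
Converting to metres (1° lat = 111195 m, cos φ = 0.766056): observed ΔN = -97.9 m, observed ΔE = -359.5 m.
Subtracting the expected shift leaves a residual of -97.9 − (-119.0) = 21.1 m north and -359.5 − (-348.8) = -10.7 m east.
Residual distance = √(21.1² + (-10.7)²) = 23.7 m.

24 m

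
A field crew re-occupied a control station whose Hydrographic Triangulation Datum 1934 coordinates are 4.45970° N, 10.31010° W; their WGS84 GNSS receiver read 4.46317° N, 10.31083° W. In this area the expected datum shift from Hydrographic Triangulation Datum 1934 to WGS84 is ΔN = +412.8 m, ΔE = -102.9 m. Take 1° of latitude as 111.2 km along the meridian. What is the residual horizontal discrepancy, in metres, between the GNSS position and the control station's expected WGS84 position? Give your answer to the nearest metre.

35 m

Observed coordinate differences: Δφ = +0.00347°, Δλ = -0.00073°.
Converting to metres (1° lat = 111200 m, cos φ = 0.996972): observed ΔN = 385.9 m, observed ΔE = -80.9 m.
Subtracting the expected shift leaves a residual of 385.9 − (412.8) = -26.9 m north and -80.9 − (-102.9) = 22.0 m east.
Residual distance = √((-26.9)² + 22.0²) = 34.8 m.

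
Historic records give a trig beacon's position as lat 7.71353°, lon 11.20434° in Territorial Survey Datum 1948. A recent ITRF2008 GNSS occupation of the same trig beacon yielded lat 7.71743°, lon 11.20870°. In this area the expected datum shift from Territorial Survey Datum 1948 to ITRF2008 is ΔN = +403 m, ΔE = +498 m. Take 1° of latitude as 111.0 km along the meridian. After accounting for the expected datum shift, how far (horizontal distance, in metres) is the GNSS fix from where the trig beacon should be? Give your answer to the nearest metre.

Observed coordinate differences: Δφ = +0.00390°, Δλ = +0.00436°.
Converting to metres (1° lat = 111000 m, cos φ = 0.990952): observed ΔN = 432.9 m, observed ΔE = 479.6 m.
Subtracting the expected shift leaves a residual of 432.9 − (403) = 29.9 m north and 479.6 − (498) = -18.4 m east.
Residual distance = √(29.9² + (-18.4)²) = 35.1 m.

35 m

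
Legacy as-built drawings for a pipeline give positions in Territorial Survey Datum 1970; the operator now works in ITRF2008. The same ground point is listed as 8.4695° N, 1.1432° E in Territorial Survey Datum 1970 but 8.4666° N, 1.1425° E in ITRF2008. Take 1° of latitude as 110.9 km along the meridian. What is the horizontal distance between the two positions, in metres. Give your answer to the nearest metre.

331 m

Δφ = 8.4666° − 8.4695° = -0.0029°; Δλ = 1.1425° − 1.1432° = -0.0007°.
ΔN = Δφ × 110900 = -321.6 m; ΔE = Δλ × 110900 × cos(8.4695°) = -0.0007 × 110900 × 0.989094 = -76.8 m.
Distance = √(ΔE² + ΔN²) = √((-76.8)² + (-321.6)²) = 330.6 m.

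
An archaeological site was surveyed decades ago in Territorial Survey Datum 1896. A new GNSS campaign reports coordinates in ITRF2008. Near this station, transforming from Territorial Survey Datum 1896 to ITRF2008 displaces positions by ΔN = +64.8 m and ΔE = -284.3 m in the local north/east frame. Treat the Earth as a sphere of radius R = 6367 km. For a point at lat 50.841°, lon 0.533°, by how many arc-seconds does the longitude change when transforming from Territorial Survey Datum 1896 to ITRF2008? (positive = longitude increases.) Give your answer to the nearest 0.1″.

At latitude 50.841°, cos φ = 0.631475.
One radian of longitude at latitude φ spans R cos φ, so Δλ = ΔE / (R cos φ) = -284.3 / (6367000 × 0.631475) = -7.0711e-05 rad = -14.585″.

Δλ = -14.6″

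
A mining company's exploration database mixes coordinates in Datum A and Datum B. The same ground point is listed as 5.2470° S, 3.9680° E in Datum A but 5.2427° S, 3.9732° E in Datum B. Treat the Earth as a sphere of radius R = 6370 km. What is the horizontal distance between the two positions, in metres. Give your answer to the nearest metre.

748 m

Δφ = -5.2427° − -5.2470° = +0.0043°; Δλ = 3.9732° − 3.9680° = +0.0052°.
1° along a meridian = πR/180 = 111177 m.
ΔN = Δφ × 111177 = 478.1 m; ΔE = Δλ × 111177 × cos(-5.2470°) = +0.0052 × 111177 × 0.995810 = 575.7 m.
Distance = √(ΔE² + ΔN²) = √(575.7² + 478.1²) = 748.3 m.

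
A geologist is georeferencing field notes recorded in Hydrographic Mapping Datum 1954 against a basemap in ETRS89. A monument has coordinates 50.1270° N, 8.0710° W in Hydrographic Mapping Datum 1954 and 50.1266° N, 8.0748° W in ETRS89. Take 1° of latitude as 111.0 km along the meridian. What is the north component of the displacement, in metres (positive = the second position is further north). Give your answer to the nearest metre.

ΔN = -44 m

Δφ = 50.1266° − 50.1270° = -0.0004°; Δλ = -8.0748° − -8.0710° = -0.0038°.
ΔN = Δφ × 111000 = -44.4 m; ΔE = Δλ × 111000 × cos(50.1270°) = -0.0038 × 111000 × 0.641088 = -270.4 m.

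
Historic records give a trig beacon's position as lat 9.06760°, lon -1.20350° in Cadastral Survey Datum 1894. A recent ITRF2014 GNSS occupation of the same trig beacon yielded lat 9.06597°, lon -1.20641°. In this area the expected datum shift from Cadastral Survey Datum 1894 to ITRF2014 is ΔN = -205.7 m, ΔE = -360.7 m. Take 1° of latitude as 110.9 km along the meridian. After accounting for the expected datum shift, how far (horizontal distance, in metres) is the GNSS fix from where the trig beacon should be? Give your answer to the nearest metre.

49 m

Observed coordinate differences: Δφ = -0.00163°, Δλ = -0.00291°.
Converting to metres (1° lat = 110900 m, cos φ = 0.987503): observed ΔN = -180.8 m, observed ΔE = -318.7 m.
Subtracting the expected shift leaves a residual of -180.8 − (-205.7) = 24.9 m north and -318.7 − (-360.7) = 42.0 m east.
Residual distance = √(24.9² + 42.0²) = 48.9 m.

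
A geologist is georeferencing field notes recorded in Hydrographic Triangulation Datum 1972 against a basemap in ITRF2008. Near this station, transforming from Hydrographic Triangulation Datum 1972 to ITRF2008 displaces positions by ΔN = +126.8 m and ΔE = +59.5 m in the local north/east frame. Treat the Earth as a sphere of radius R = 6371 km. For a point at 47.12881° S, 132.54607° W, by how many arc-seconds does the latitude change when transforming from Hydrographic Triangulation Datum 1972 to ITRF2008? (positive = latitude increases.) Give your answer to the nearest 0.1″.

Δφ = 4.1″

On a sphere of radius R, 1 rad of latitude = R, so Δφ = ΔN / R = 126.8 / 6371000 = 1.9903e-05 rad = 4.105″.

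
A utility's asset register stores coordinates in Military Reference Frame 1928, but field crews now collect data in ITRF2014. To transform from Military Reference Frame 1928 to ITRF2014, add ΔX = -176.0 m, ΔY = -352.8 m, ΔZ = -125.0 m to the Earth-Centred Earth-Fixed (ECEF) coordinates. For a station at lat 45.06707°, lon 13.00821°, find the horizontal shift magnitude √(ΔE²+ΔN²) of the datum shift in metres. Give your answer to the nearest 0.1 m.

317.0 m

At φ = 45.06707°, λ = 13.00821°: sin φ = 0.707934, cos φ = 0.706279, sin λ = 0.225091, cos λ = 0.974338.
ΔE = −sin λ·ΔX + cos λ·ΔY = −(0.225091)·(-176.0) + (0.974338)·(-352.8) = -304.13 m.
ΔN = −sin φ cos λ·ΔX − sin φ sin λ·ΔY + cos φ·ΔZ = −(0.707934)(0.974338)(-176.0) − (0.707934)(0.225091)(-352.8) + (0.706279)(-125.0) = 89.33 m.
Horizontal magnitude = √(ΔE² + ΔN²) = √((-304.13)² + 89.33²) = 316.98 m.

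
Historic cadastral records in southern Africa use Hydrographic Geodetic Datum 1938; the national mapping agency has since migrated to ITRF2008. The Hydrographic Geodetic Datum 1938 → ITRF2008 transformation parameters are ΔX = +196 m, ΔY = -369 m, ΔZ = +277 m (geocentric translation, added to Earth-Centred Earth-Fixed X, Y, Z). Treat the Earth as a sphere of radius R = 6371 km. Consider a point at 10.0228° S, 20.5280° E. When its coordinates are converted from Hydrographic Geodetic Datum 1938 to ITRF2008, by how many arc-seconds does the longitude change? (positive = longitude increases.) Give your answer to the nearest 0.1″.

sin φ = -0.174040, cos φ = 0.984739, sin λ = 0.350665, cos λ = 0.936501.
East component: ΔE = −sin λ·ΔX + cos λ·ΔY = −(0.350665)(196) + (0.936501)(-369) = -414.30 m.
1° of latitude spans πR/180 = 111195 m; at latitude φ, 1° of longitude spans that × cos φ = 109497.9 m, so Δλ = -414.30 / 109497.9 × 3600 = -13.621″.

Δλ = -13.6″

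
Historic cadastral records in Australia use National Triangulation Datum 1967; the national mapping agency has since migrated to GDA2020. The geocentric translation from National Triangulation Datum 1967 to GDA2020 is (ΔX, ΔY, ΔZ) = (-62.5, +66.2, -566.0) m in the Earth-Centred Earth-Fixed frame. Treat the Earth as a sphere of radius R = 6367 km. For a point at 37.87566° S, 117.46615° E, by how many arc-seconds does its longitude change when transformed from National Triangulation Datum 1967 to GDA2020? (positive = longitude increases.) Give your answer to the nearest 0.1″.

Δλ = 1.0″

sin φ = -0.613950, cos φ = 0.789345, sin λ = 0.887283, cos λ = -0.461224.
East component: ΔE = −sin λ·ΔX + cos λ·ΔY = −(0.887283)(-62.5) + (-0.461224)(66.2) = 24.92 m.
1° of latitude spans πR/180 = 111125 m; at latitude φ, 1° of longitude spans that × cos φ = 87716.0 m, so Δλ = 24.92 / 87716.0 × 3600 = 1.023″.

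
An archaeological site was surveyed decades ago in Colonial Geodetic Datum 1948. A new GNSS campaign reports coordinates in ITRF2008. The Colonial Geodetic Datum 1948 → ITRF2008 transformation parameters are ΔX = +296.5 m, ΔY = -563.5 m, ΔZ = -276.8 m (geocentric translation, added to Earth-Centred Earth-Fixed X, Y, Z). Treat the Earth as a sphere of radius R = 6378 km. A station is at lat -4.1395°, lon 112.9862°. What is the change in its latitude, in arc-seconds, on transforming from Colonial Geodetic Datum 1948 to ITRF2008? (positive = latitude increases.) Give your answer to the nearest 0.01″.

Δφ = -10.41″

sin φ = -0.072185, cos φ = 0.997391, sin λ = 0.920599, cos λ = -0.390509.
North component: ΔN = −sin φ cos λ·ΔX − sin φ sin λ·ΔY + cos φ·ΔZ = −(-0.072185)(-0.390509)(296.5) − (-0.072185)(0.920599)(-563.5) + (0.997391)(-276.8) = -321.88 m.
1° of latitude spans πR/180 = 111317 m, so Δφ = -321.88 / 111317 × 3600 = -10.410″.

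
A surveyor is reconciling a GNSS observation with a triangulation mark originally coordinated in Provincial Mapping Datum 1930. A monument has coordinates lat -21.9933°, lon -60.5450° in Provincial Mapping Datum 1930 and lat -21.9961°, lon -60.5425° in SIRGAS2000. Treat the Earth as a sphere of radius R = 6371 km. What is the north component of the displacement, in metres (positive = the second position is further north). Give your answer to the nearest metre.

Δφ = -21.9961° − -21.9933° = -0.0028°; Δλ = -60.5425° − -60.5450° = +0.0025°.
1° along a meridian = πR/180 = 111195 m.
ΔN = Δφ × 111195 = -311.3 m; ΔE = Δλ × 111195 × cos(-21.9933°) = +0.0025 × 111195 × 0.927228 = 257.8 m.

ΔN = -311 m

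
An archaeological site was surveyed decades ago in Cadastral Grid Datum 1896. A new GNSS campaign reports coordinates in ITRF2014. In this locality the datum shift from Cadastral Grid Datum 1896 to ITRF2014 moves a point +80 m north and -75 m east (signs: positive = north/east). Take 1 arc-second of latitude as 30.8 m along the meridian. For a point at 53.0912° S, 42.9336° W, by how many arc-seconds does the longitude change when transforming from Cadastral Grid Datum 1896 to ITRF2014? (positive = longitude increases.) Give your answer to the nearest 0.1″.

At latitude -53.0912°, cos φ = 0.600543.
1″ of longitude at this latitude = 30.80 × cos φ = 18.4967 m, so Δλ = -75.0 / 18.4967 = -4.055″.

Δλ = -4.1″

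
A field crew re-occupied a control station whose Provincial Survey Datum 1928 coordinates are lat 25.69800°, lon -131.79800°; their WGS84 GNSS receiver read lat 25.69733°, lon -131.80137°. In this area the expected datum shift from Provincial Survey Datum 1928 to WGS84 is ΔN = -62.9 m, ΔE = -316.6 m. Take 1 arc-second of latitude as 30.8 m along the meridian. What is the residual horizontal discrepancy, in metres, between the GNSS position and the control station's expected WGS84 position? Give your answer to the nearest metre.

23 m

Observed coordinate differences: Δφ = -0.00067°, Δλ = -0.00337°.
Converting to metres (1° lat = 110880 m, cos φ = 0.901092): observed ΔN = -74.3 m, observed ΔE = -336.7 m.
Subtracting the expected shift leaves a residual of -74.3 − (-62.9) = -11.4 m north and -336.7 − (-316.6) = -20.1 m east.
Residual distance = √((-11.4)² + (-20.1)²) = 23.1 m.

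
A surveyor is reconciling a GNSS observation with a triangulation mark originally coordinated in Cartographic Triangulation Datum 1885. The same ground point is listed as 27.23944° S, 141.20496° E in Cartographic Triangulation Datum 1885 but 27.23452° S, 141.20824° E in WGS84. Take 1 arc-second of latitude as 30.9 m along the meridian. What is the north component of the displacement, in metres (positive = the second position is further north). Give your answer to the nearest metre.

Δφ = -27.23452° − -27.23944° = +0.00492°; Δλ = 141.20824° − 141.20496° = +0.00328°.
1° of latitude = 3600 × 30.90 = 111240 m.
ΔN = Δφ × 111240 = 547.3 m; ΔE = Δλ × 111240 × cos(-27.23944°) = +0.00328 × 111240 × 0.889102 = 324.4 m.

ΔN = 547 m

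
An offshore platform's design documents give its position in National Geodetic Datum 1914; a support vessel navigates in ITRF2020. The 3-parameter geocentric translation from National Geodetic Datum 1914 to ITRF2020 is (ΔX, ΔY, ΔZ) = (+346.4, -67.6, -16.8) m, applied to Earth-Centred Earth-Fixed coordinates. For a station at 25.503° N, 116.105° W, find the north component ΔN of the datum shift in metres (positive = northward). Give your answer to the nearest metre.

At φ = 25.503°, λ = -116.105°: sin φ = 0.430558, cos φ = 0.902563, sin λ = -0.897989, cos λ = -0.440018.
ΔN = −sin φ cos λ·ΔX − sin φ sin λ·ΔY + cos φ·ΔZ = −(0.430558)(-0.440018)(346.4) − (0.430558)(-0.897989)(-67.6) + (0.902563)(-16.8) = 24.33 m.

ΔN = 24 m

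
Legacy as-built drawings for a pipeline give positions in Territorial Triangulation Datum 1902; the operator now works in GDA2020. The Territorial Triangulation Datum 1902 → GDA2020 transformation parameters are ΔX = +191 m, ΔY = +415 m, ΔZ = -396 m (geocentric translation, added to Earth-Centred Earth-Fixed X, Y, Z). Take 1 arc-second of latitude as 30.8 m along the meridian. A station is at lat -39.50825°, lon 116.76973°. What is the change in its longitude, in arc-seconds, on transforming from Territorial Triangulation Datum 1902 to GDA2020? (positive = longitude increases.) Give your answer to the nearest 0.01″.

Δλ = -15.04″

sin φ = -0.636189, cos φ = 0.771533, sin λ = 0.892824, cos λ = -0.450406.
East component: ΔE = −sin λ·ΔX + cos λ·ΔY = −(0.892824)(191) + (-0.450406)(415) = -357.45 m.
1° of latitude spans 3600 × 30.80 = 110880 m; at latitude φ, 1° of longitude spans that × cos φ = 85547.6 m, so Δλ = -357.45 / 85547.6 × 3600 = -15.042″.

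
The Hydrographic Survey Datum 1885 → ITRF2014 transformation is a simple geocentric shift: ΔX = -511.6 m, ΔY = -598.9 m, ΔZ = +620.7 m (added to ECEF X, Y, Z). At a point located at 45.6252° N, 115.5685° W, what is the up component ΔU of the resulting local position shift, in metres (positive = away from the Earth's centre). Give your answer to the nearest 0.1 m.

The local up (radial) axis is (cos φ cos λ, cos φ sin λ, sin φ), giving ΔU = 154.417 + 377.823 + 443.664 = 975.90 m.

ΔU = 975.9 m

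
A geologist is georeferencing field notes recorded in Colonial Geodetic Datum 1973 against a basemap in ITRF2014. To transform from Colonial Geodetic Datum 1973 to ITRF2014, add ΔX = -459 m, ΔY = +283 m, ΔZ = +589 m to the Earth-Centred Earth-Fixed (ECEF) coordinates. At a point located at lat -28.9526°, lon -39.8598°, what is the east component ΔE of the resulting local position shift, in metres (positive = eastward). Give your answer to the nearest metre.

ΔE = -77 m

At φ = -28.9526°, λ = -39.8598°: sin φ = -0.484086, cos φ = 0.875020, sin λ = -0.640911, cos λ = 0.767615.
ΔE = −sin λ·ΔX + cos λ·ΔY = −(-0.640911)·(-459) + (0.767615)·(283) = -76.94 m.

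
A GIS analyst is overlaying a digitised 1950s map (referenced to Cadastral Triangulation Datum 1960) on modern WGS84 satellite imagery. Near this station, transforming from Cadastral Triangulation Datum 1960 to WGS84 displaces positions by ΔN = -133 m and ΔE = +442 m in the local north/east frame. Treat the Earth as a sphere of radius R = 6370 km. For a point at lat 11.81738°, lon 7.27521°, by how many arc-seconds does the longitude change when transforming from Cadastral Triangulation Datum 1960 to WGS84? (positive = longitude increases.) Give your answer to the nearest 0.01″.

At latitude 11.81738°, cos φ = 0.978805.
One radian of longitude at latitude φ spans R cos φ, so Δλ = ΔE / (R cos φ) = 442.0 / (6370000 × 0.978805) = 7.0890e-05 rad = 14.622″.

Δλ = 14.62″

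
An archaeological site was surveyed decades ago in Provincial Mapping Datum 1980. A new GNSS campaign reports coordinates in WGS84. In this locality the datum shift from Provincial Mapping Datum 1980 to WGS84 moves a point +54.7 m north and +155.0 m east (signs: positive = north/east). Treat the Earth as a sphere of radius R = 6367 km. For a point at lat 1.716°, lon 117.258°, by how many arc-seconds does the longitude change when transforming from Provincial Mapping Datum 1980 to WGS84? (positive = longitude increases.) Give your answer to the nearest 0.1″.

At latitude 1.716°, cos φ = 0.999552.
One radian of longitude at latitude φ spans R cos φ, so Δλ = ΔE / (R cos φ) = 155.0 / (6367000 × 0.999552) = 2.4355e-05 rad = 5.024″.

Δλ = 5.0″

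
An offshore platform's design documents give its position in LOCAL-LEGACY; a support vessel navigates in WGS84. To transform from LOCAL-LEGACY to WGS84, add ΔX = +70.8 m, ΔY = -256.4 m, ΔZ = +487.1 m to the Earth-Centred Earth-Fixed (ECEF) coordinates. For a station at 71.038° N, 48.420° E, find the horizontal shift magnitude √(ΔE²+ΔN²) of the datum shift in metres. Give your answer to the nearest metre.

370 m

At φ = 71.038°, λ = 48.420°: sin φ = 0.945734, cos φ = 0.324941, sin λ = 0.748030, cos λ = 0.663665.
ΔE = −sin λ·ΔX + cos λ·ΔY = −(0.748030)·(70.8) + (0.663665)·(-256.4) = -223.12 m.
ΔN = −sin φ cos λ·ΔX − sin φ sin λ·ΔY + cos φ·ΔZ = −(0.945734)(0.663665)(70.8) − (0.945734)(0.748030)(-256.4) + (0.324941)(487.1) = 295.23 m.
Horizontal magnitude = √(ΔE² + ΔN²) = √((-223.12)² + 295.23²) = 370.06 m.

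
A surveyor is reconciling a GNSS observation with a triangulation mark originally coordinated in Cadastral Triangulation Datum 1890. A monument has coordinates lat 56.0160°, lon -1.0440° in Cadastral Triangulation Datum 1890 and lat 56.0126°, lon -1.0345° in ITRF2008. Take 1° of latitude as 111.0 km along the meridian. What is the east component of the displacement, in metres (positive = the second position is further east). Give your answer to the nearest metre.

Δφ = 56.0126° − 56.0160° = -0.0034°; Δλ = -1.0345° − -1.0440° = +0.0095°.
ΔN = Δφ × 111000 = -377.4 m; ΔE = Δλ × 111000 × cos(56.0160°) = +0.0095 × 111000 × 0.558961 = 589.4 m.

ΔE = 589 m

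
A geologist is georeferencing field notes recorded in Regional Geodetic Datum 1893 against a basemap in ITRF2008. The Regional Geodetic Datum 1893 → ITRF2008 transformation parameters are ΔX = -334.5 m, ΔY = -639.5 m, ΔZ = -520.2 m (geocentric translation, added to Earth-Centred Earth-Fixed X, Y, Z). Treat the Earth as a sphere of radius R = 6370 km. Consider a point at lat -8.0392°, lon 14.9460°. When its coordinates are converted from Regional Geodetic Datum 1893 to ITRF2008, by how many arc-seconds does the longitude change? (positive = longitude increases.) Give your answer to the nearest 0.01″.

Δλ = -17.38″

sin φ = -0.139851, cos φ = 0.990173, sin λ = 0.257909, cos λ = 0.966169.
East component: ΔE = −sin λ·ΔX + cos λ·ΔY = −(0.257909)(-334.5) + (0.966169)(-639.5) = -531.59 m.
1° of latitude spans πR/180 = 111177 m; at latitude φ, 1° of longitude spans that × cos φ = 110084.9 m, so Δλ = -531.59 / 110084.9 × 3600 = -17.384″.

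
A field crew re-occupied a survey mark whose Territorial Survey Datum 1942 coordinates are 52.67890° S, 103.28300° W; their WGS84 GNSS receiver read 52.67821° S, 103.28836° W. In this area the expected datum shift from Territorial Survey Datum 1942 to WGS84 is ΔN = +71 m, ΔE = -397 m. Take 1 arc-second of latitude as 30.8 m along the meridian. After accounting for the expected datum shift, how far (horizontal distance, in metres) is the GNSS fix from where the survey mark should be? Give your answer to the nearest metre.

37 m

Observed coordinate differences: Δφ = +0.00069°, Δλ = -0.00536°.
Converting to metres (1° lat = 110880 m, cos φ = 0.606281): observed ΔN = 76.5 m, observed ΔE = -360.3 m.
Subtracting the expected shift leaves a residual of 76.5 − (71) = 5.5 m north and -360.3 − (-397) = 36.7 m east.
Residual distance = √(5.5² + 36.7²) = 37.1 m.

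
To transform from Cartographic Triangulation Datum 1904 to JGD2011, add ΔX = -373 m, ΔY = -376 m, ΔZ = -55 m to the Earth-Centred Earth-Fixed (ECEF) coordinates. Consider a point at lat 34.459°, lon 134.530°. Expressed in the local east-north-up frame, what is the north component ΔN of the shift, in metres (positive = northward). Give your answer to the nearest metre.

At φ = 34.459°, λ = 134.530°: sin φ = 0.565816, cos φ = 0.824531, sin λ = 0.712883, cos λ = -0.701283.
ΔN = −sin φ cos λ·ΔX − sin φ sin λ·ΔY + cos φ·ΔZ = −(0.565816)(-0.701283)(-373) − (0.565816)(0.712883)(-376) + (0.824531)(-55) = -41.69 m.

ΔN = -42 m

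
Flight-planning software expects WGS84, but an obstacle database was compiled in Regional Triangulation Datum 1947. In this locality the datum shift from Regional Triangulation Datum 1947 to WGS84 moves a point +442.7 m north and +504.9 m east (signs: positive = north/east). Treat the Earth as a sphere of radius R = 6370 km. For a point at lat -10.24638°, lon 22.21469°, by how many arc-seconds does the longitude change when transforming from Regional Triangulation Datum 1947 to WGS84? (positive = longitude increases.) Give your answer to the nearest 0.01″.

Δλ = 16.61″

At latitude -10.24638°, cos φ = 0.984052.
One radian of longitude at latitude φ spans R cos φ, so Δλ = ΔE / (R cos φ) = 504.9 / (6370000 × 0.984052) = 8.0547e-05 rad = 16.614″.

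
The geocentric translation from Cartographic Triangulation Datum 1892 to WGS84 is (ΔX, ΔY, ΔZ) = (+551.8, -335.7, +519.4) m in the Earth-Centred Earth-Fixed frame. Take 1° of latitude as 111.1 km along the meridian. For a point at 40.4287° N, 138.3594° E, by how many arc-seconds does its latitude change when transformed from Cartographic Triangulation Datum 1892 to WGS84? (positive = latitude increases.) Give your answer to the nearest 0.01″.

Δφ = 26.16″

sin φ = 0.648501, cos φ = 0.761214, sin λ = 0.664456, cos λ = -0.747327.
North component: ΔN = −sin φ cos λ·ΔX − sin φ sin λ·ΔY + cos φ·ΔZ = −(0.648501)(-0.747327)(551.8) − (0.648501)(0.664456)(-335.7) + (0.761214)(519.4) = 807.45 m.
1° of latitude spans 111100 m, so Δφ = 807.45 / 111100 × 3600 = 26.164″.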